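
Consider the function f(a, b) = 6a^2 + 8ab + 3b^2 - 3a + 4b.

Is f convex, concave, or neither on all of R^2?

convex

f is quadratic, so its Hessian is the constant matrix H = [[12, 8], [8, 6]].
det(H) = 8, tr(H) = 18.
det(H) > 0 and tr(H) > 0, so H is positive definite everywhere: convex.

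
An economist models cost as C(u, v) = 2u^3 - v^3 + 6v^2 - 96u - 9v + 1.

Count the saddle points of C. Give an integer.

C separates as a function of u plus a function of v, so ∇C=0 decouples.
∂C/∂u = 6(u - 4)(u + 4) = 0 at u ∈ {-4, 4}; ∂C/∂v = -3(v - 3)(v - 1) = 0 at v ∈ {1, 3}.
The Hessian is diagonal: diag(C_uu, C_vv). Second derivatives: C_uu(-4)=-48, C_uu(4)=48; C_vv(1)=6, C_vv(3)=-6.
Saddle points occur where the two diagonal entries have opposite signs: (-4, 1), (4, 3). Count: 2.

2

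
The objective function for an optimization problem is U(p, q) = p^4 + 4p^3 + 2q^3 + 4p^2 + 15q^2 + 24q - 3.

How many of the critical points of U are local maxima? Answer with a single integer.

U separates as a function of p plus a function of q, so ∇U=0 decouples.
∂U/∂p = 4p(p + 1)(p + 2) = 0 at p ∈ {-2, -1, 0}; ∂U/∂q = 6(q + 1)(q + 4) = 0 at q ∈ {-4, -1}.
The Hessian is diagonal: diag(U_pp, U_qq). Second derivatives: U_pp(-2)=8, U_pp(-1)=-4, U_pp(0)=8; U_qq(-4)=-18, U_qq(-1)=18.
Local maxima occur where both diagonal entries negative: (-1, -4). Count: 1.

1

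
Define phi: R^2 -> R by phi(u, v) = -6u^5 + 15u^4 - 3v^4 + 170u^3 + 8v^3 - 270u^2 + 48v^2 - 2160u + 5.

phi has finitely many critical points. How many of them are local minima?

phi separates as a function of u plus a function of v, so ∇phi=0 decouples.
∂phi/∂u = -30(u - 4)(u - 3)(u + 2)(u + 3) = 0 at u ∈ {-3, -2, 3, 4}; ∂phi/∂v = -12v(v - 4)(v + 2) = 0 at v ∈ {-2, 0, 4}.
The Hessian is diagonal: diag(phi_uu, phi_vv). Second derivatives: phi_uu(-3)=1260, phi_uu(-2)=-900, phi_uu(3)=900, phi_uu(4)=-1260; phi_vv(-2)=-144, phi_vv(0)=96, phi_vv(4)=-288.
Local minima occur where both diagonal entries positive: (-3, 0), (3, 0). Count: 2.

2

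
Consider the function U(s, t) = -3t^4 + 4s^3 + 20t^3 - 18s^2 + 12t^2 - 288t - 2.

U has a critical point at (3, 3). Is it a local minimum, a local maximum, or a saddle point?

local minimum

The mixed partial ∂²U/∂s∂t is 0, so the Hessian at any point is diag(U_ss, U_tt) = diag(12(2s - 3), 12(-3t^2 + 10t + 2)).
At (3, 3): H = diag(36, 60).
Both eigenvalues are positive, so H is positive definite: a local minimum.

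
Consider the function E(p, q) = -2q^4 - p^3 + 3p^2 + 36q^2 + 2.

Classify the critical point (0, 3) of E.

The mixed partial ∂²E/∂p∂q is 0, so the Hessian at any point is diag(E_pp, E_qq) = diag(6(-p + 1), 24(-q^2 + 3)).
At (0, 3): H = diag(6, -144).
The eigenvalues have opposite signs, so H is indefinite: a saddle point.

saddle point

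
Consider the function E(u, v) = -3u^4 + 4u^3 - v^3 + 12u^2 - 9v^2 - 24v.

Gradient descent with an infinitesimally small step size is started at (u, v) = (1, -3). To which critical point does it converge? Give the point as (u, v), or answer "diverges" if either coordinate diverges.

(0, -4)

E is separable, so gradient descent decouples: u follows -∂E/∂u, v follows -∂E/∂v.
∂E/∂u = -12u(u - 2)(u + 1); at u=1 this is 24, so u decreases.
∂E/∂v = -3(v + 2)(v + 4); at v=-3 this is 3, so v decreases.
u converges to its nearest critical value 0 (a local min of the u-part); v converges to -4. The iterate converges to (0, -4).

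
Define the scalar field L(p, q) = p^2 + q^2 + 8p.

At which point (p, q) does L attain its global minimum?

(-4, 0)

L(p,q) separates as A(p) + B(q), so its minimum is min A + min B.
A'(p) = 2p + 8 vanishes at p ∈ {-4}; B'(q) = 2q vanishes at q ∈ {0}.
Local minima of A (where A''>0): A(-4)=-16. Local minima of B: B(0)=0.
So the global minimum of L is A(-4) + B(0) = -16 + 0 = -16, attained at (-4, 0).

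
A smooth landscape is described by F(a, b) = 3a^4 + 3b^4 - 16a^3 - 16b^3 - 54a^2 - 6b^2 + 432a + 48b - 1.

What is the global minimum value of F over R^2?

-1268

F(a,b) separates as P(a) + Q(b) − 1, so its minimum is min P + min Q − 1.
P'(a) = 12(a - 4)(a - 3)(a + 3) vanishes at a ∈ {-3, 3, 4}; Q'(b) = 12(b - 4)(b - 1)(b + 1) vanishes at b ∈ {-1, 1, 4}.
Local minima of P (where P''>0): P(-3)=-1107, P(4)=608. Local minima of Q: Q(-1)=-35, Q(4)=-160.
So the global minimum of F is P(-3) + Q(4) − 1 = -1107 − 160 − 1 = -1268, attained at (-3, 4).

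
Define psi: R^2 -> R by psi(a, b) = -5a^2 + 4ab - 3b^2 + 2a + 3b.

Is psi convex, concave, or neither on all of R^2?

psi is quadratic, so its Hessian is the constant matrix H = [[-10, 4], [4, -6]].
det(H) = 44, tr(H) = -16.
det(H) > 0 and tr(H) < 0, so H is negative definite everywhere: concave.

concave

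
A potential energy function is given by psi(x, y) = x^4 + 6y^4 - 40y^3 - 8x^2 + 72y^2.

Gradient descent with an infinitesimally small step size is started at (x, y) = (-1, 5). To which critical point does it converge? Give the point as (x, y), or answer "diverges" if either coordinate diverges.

psi is separable, so gradient descent decouples: x follows -∂psi/∂x, y follows -∂psi/∂y.
∂psi/∂x = 4x(x - 2)(x + 2); at x=-1 this is 12, so x decreases.
∂psi/∂y = 24y(y - 3)(y - 2); at y=5 this is 720, so y decreases.
x converges to its nearest critical value -2 (a local min of the x-part); y converges to 3. The iterate converges to (-2, 3).

(-2, 3)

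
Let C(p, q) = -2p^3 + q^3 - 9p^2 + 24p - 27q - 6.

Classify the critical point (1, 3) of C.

saddle point

The mixed partial ∂²C/∂p∂q is 0, so the Hessian at any point is diag(C_pp, C_qq) = diag(-6(2p + 3), 6q).
At (1, 3): H = diag(-30, 18).
The eigenvalues have opposite signs, so H is indefinite: a saddle point.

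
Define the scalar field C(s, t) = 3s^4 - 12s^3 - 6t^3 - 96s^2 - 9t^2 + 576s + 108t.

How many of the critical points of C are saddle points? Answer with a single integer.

3

C separates as a function of s plus a function of t, so ∇C=0 decouples.
∂C/∂s = 12(s - 4)(s - 3)(s + 4) = 0 at s ∈ {-4, 3, 4}; ∂C/∂t = -18(t - 2)(t + 3) = 0 at t ∈ {-3, 2}.
The Hessian is diagonal: diag(C_ss, C_tt). Second derivatives: C_ss(-4)=672, C_ss(3)=-84, C_ss(4)=96; C_tt(-3)=90, C_tt(2)=-90.
Saddle points occur where the two diagonal entries have opposite signs: (-4, 2), (3, -3), (4, 2). Count: 3.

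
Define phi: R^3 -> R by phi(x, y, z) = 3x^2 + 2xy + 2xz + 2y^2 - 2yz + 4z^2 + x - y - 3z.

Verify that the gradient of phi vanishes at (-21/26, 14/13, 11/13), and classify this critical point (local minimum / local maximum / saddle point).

local minimum

∇phi = (6x + 2y + 2z + 1, 2x + 4y - 2z - 1, 2x - 2y + 8z - 3); substituting (-21/26, 14/13, 11/13) gives ∇phi = (0, 0, 0), so (-21/26, 14/13, 11/13) is indeed a critical point.
The Hessian is constant: H = [[6, 2, 2], [2, 4, -2], [2, -2, 8]].
Leading principal minors: Δ₁ = 6, Δ₂ = 20, Δ₃ = 104.
All leading minors are positive, so H is positive definite: a local minimum.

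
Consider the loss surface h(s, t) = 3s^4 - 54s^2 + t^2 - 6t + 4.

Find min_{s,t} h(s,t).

h(s,t) separates as P(s) + Q(t) + 4, so its minimum is min P + min Q + 4.
P'(s) = 12s(s - 3)(s + 3) vanishes at s ∈ {-3, 0, 3}; Q'(t) = 2(t - 3) vanishes at t ∈ {3}.
Local minima of P (where P''>0): P(-3)=-243, P(3)=-243. Local minima of Q: Q(3)=-9.
So the global minimum of h is P(-3) + Q(3) + 4 = -243 − 9 + 4 = -248, attained at (-3, 3).

-248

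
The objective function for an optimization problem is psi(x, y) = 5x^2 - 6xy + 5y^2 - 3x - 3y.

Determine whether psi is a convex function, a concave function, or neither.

psi is quadratic, so its Hessian is the constant matrix H = [[10, -6], [-6, 10]].
det(H) = 64, tr(H) = 20.
det(H) > 0 and tr(H) > 0, so H is positive definite everywhere: convex.

convex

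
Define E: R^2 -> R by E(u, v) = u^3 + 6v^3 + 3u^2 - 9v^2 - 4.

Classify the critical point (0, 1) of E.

The mixed partial ∂²E/∂u∂v is 0, so the Hessian at any point is diag(E_uu, E_vv) = diag(6(u + 1), 18(2v - 1)).
At (0, 1): H = diag(6, 18).
Both eigenvalues are positive, so H is positive definite: a local minimum.

local minimum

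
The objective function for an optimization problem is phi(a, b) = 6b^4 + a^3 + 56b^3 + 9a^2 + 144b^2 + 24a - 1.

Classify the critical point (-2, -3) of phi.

saddle point

The mixed partial ∂²phi/∂a∂b is 0, so the Hessian at any point is diag(phi_aa, phi_bb) = diag(6(a + 3), 24(3b^2 + 14b + 12)).
At (-2, -3): H = diag(6, -72).
The eigenvalues have opposite signs, so H is indefinite: a saddle point.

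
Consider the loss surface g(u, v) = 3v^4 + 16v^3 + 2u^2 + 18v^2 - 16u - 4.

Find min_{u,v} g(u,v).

g(u,v) separates as P(u) + Q(v) − 4, so its minimum is min P + min Q − 4.
P'(u) = 4u - 16 vanishes at u ∈ {4}; Q'(v) = 12v(v + 1)(v + 3) vanishes at v ∈ {-3, -1, 0}.
Local minima of P (where P''>0): P(4)=-32. Local minima of Q: Q(-3)=-27, Q(0)=0.
So the global minimum of g is P(4) + Q(-3) − 4 = -32 − 27 − 4 = -63, attained at (4, -3).

-63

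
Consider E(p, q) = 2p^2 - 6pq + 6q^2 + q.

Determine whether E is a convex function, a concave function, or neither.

convex

E is quadratic, so its Hessian is the constant matrix H = [[4, -6], [-6, 12]].
det(H) = 12, tr(H) = 16.
det(H) > 0 and tr(H) > 0, so H is positive definite everywhere: convex.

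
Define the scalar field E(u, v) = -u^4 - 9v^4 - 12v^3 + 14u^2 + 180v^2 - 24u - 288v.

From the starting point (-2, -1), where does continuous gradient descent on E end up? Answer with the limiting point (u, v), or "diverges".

(1, 1)

E is separable, so gradient descent decouples: u follows -∂E/∂u, v follows -∂E/∂v.
∂E/∂u = -4(u - 2)(u - 1)(u + 3); at u=-2 this is -48, so u increases.
∂E/∂v = -36(v - 2)(v - 1)(v + 4); at v=-1 this is -648, so v increases.
u converges to its nearest critical value 1 (a local min of the u-part); v converges to 1. The iterate converges to (1, 1).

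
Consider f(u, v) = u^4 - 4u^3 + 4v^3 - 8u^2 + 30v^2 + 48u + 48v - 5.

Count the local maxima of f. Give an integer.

f separates as a function of u plus a function of v, so ∇f=0 decouples.
∂f/∂u = 4(u - 3)(u - 2)(u + 2) = 0 at u ∈ {-2, 2, 3}; ∂f/∂v = 12(v + 1)(v + 4) = 0 at v ∈ {-4, -1}.
The Hessian is diagonal: diag(f_uu, f_vv). Second derivatives: f_uu(-2)=80, f_uu(2)=-16, f_uu(3)=20; f_vv(-4)=-36, f_vv(-1)=36.
Local maxima occur where both diagonal entries negative: (2, -4). Count: 1.

1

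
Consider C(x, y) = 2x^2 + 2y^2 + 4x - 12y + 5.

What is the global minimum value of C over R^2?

-15

C(x,y) separates as P(x) + Q(y) + 5, so its minimum is min P + min Q + 5.
P'(x) = 4x + 4 vanishes at x ∈ {-1}; Q'(y) = 4y - 12 vanishes at y ∈ {3}.
Local minima of P (where P''>0): P(-1)=-2. Local minima of Q: Q(3)=-18.
So the global minimum of C is P(-1) + Q(3) + 5 = -2 − 18 + 5 = -15, attained at (-1, 3).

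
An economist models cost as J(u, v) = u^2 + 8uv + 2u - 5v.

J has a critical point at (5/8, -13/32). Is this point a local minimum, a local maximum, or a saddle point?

The Hessian of J is constant: H = [[2, 8], [8, 0]].
det(H) = 2·0 − 8² = -64.
Since det(H) < 0, H is indefinite and the critical point is a saddle point.

saddle point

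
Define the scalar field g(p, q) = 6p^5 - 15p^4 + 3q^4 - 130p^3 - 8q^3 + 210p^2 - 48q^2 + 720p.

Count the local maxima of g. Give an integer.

g separates as a function of p plus a function of q, so ∇g=0 decouples.
∂g/∂p = 30(p - 4)(p - 2)(p + 1)(p + 3) = 0 at p ∈ {-3, -1, 2, 4}; ∂g/∂q = 12q(q - 4)(q + 2) = 0 at q ∈ {-2, 0, 4}.
The Hessian is diagonal: diag(g_pp, g_qq). Second derivatives: g_pp(-3)=-2100, g_pp(-1)=900, g_pp(2)=-900, g_pp(4)=2100; g_qq(-2)=144, g_qq(0)=-96, g_qq(4)=288.
Local maxima occur where both diagonal entries negative: (-3, 0), (2, 0). Count: 2.

2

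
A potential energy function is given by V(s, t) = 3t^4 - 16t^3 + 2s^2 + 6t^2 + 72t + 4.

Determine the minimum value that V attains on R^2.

V(s,t) separates as P(s) + Q(t) + 4, so its minimum is min P + min Q + 4.
P'(s) = 4s vanishes at s ∈ {0}; Q'(t) = 12(t - 3)(t - 2)(t + 1) vanishes at t ∈ {-1, 2, 3}.
Local minima of P (where P''>0): P(0)=0. Local minima of Q: Q(-1)=-47, Q(3)=81.
So the global minimum of V is P(0) + Q(-1) + 4 = 0 − 47 + 4 = -43, attained at (0, -1).

-43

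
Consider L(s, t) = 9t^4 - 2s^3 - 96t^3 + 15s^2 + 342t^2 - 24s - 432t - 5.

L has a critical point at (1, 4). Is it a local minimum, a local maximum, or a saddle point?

local minimum

The mixed partial ∂²L/∂s∂t is 0, so the Hessian at any point is diag(L_ss, L_tt) = diag(6(-2s + 5), 36(3t^2 - 16t + 19)).
At (1, 4): H = diag(18, 108).
Both eigenvalues are positive, so H is positive definite: a local minimum.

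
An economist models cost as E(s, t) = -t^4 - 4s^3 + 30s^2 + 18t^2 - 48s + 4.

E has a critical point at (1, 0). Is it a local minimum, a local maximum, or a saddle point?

The mixed partial ∂²E/∂s∂t is 0, so the Hessian at any point is diag(E_ss, E_tt) = diag(12(-2s + 5), 12(-t^2 + 3)).
At (1, 0): H = diag(36, 36).
Both eigenvalues are positive, so H is positive definite: a local minimum.

local minimum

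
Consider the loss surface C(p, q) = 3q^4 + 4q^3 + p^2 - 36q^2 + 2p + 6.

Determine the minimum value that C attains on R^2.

C(p,q) separates as A(p) + B(q) + 6, so its minimum is min A + min B + 6.
A'(p) = 2p + 2 vanishes at p ∈ {-1}; B'(q) = 12q(q - 2)(q + 3) vanishes at q ∈ {-3, 0, 2}.
Local minima of A (where A''>0): A(-1)=-1. Local minima of B: B(-3)=-189, B(2)=-64.
So the global minimum of C is A(-1) + B(-3) + 6 = -1 − 189 + 6 = -184, attained at (-1, -3).

-184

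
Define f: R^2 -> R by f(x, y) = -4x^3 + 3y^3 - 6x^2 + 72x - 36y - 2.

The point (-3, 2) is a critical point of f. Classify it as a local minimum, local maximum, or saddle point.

local minimum

The mixed partial ∂²f/∂x∂y is 0, so the Hessian at any point is diag(f_xx, f_yy) = diag(-12(2x + 1), 18y).
At (-3, 2): H = diag(60, 36).
Both eigenvalues are positive, so H is positive definite: a local minimum.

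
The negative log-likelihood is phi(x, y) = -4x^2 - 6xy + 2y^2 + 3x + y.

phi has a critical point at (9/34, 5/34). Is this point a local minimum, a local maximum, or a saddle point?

The Hessian of phi is constant: H = [[-8, -6], [-6, 4]].
det(H) = (-8)·4 − (-6)² = -68.
Since det(H) < 0, H is indefinite and the critical point is a saddle point.

saddle point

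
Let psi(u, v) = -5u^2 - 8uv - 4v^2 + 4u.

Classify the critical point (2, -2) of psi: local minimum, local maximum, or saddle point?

local maximum

The Hessian of psi is constant: H = [[-10, -8], [-8, -8]].
det(H) = (-10)·(-8) − (-8)² = 16.
det(H) > 0 and tr(H) = -18 < 0, so H is negative definite and the point is a local maximum.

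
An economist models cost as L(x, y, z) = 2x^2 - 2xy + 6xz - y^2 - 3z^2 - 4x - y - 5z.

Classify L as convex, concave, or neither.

L is quadratic, so its Hessian is the constant matrix H = [[4, -2, 6], [-2, -2, 0], [6, 0, -6]].
Leading principal minors: 4, -12, 144.
Neither pattern holds ⇒ H is indefinite ⇒ neither convex nor concave.

neither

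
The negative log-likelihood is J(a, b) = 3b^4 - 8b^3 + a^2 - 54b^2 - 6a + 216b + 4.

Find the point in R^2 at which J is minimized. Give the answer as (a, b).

(3, -3)

J(a,b) separates as P(a) + Q(b) + 4, so its minimum is min P + min Q + 4.
P'(a) = 2a - 6 vanishes at a ∈ {3}; Q'(b) = 12(b - 3)(b - 2)(b + 3) vanishes at b ∈ {-3, 2, 3}.
Local minima of P (where P''>0): P(3)=-9. Local minima of Q: Q(-3)=-675, Q(3)=189.
So the global minimum of J is P(3) + Q(-3) + 4 = -9 − 675 + 4 = -680, attained at (3, -3).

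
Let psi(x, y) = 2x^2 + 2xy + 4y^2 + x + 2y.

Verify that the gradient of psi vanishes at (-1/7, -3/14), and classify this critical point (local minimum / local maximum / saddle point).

∇psi = (4x + 2y + 1, 2x + 8y + 2); substituting (-1/7, -3/14) gives ∇psi = (0, 0), so (-1/7, -3/14) is indeed a critical point.
The Hessian of psi is constant: H = [[4, 2], [2, 8]].
det(H) = 4·8 − 2² = 28.
det(H) > 0 and tr(H) = 12 > 0, so H is positive definite and the point is a local minimum.

local minimum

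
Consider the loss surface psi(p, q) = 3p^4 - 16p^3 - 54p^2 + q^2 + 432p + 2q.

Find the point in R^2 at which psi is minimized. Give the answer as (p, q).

psi(p,q) separates as A(p) + B(q), so its minimum is min A + min B.
A'(p) = 12(p - 4)(p - 3)(p + 3) vanishes at p ∈ {-3, 3, 4}; B'(q) = 2q + 2 vanishes at q ∈ {-1}.
Local minima of A (where A''>0): A(-3)=-1107, A(4)=608. Local minima of B: B(-1)=-1.
So the global minimum of psi is A(-3) + B(-1) = -1107 − 1 = -1108, attained at (-3, -1).

(-3, -1)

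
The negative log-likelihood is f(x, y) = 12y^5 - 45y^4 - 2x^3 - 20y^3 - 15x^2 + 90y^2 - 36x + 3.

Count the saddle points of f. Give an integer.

f separates as a function of x plus a function of y, so ∇f=0 decouples.
∂f/∂x = -6(x + 2)(x + 3) = 0 at x ∈ {-3, -2}; ∂f/∂y = 60y(y - 3)(y - 1)(y + 1) = 0 at y ∈ {-1, 0, 1, 3}.
The Hessian is diagonal: diag(f_xx, f_yy). Second derivatives: f_xx(-3)=6, f_xx(-2)=-6; f_yy(-1)=-480, f_yy(0)=180, f_yy(1)=-240, f_yy(3)=1440.
Saddle points occur where the two diagonal entries have opposite signs: (-3, -1), (-3, 1), (-2, 0), (-2, 3). Count: 4.

4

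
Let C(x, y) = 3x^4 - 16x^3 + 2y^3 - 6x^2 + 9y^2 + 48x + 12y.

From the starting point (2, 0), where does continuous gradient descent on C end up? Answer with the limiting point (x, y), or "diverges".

C is separable, so gradient descent decouples: x follows -∂C/∂x, y follows -∂C/∂y.
∂C/∂x = 12(x - 4)(x - 1)(x + 1); at x=2 this is -72, so x increases.
∂C/∂y = 6(y + 1)(y + 2); at y=0 this is 12, so y decreases.
x converges to its nearest critical value 4 (a local min of the x-part); y converges to -1. The iterate converges to (4, -1).

(4, -1)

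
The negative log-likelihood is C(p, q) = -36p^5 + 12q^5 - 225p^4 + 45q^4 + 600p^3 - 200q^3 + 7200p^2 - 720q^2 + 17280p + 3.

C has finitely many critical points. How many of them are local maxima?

C separates as a function of p plus a function of q, so ∇C=0 decouples.
∂C/∂p = -180(p - 4)(p + 2)(p + 3)(p + 4) = 0 at p ∈ {-4, -3, -2, 4}; ∂C/∂q = 60q(q - 3)(q + 2)(q + 4) = 0 at q ∈ {-4, -2, 0, 3}.
The Hessian is diagonal: diag(C_pp, C_qq). Second derivatives: C_pp(-4)=2880, C_pp(-3)=-1260, C_pp(-2)=2160, C_pp(4)=-60480; C_qq(-4)=-3360, C_qq(-2)=1200, C_qq(0)=-1440, C_qq(3)=6300.
Local maxima occur where both diagonal entries negative: (-3, -4), (-3, 0), (4, -4), (4, 0). Count: 4.

4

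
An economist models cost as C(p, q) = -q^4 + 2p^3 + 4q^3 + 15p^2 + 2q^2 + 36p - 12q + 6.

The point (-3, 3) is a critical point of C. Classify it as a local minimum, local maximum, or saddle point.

The mixed partial ∂²C/∂p∂q is 0, so the Hessian at any point is diag(C_pp, C_qq) = diag(6(2p + 5), 4(-3q^2 + 6q + 1)).
At (-3, 3): H = diag(-6, -32).
Both eigenvalues are negative, so H is negative definite: a local maximum.

local maximum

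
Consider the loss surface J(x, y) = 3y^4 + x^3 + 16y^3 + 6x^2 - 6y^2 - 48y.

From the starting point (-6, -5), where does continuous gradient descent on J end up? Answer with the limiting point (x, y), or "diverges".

J is separable, so gradient descent decouples: x follows -∂J/∂x, y follows -∂J/∂y.
∂J/∂x = 3x(x + 4); at x=-6 this is 36, so x decreases.
∂J/∂y = 12(y - 1)(y + 1)(y + 4); at y=-5 this is -288, so y increases.
The x-coordinate has no critical point in that direction and runs off to infinity.

diverges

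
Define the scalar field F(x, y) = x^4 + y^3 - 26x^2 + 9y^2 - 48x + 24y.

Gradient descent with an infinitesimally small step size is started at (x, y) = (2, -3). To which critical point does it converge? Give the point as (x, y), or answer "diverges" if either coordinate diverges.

(4, -2)

F is separable, so gradient descent decouples: x follows -∂F/∂x, y follows -∂F/∂y.
∂F/∂x = 4(x - 4)(x + 1)(x + 3); at x=2 this is -120, so x increases.
∂F/∂y = 3(y + 2)(y + 4); at y=-3 this is -3, so y increases.
x converges to its nearest critical value 4 (a local min of the x-part); y converges to -2. The iterate converges to (4, -2).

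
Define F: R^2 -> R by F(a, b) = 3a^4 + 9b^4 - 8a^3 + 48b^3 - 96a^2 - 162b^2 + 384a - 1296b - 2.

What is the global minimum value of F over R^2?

F(a,b) separates as P(a) + Q(b) − 2, so its minimum is min P + min Q − 2.
P'(a) = 12(a - 4)(a - 2)(a + 4) vanishes at a ∈ {-4, 2, 4}; Q'(b) = 36(b - 3)(b + 3)(b + 4) vanishes at b ∈ {-4, -3, 3}.
Local minima of P (where P''>0): P(-4)=-1792, P(4)=256. Local minima of Q: Q(-4)=1824, Q(3)=-3321.
So the global minimum of F is P(-4) + Q(3) − 2 = -1792 − 3321 − 2 = -5115, attained at (-4, 3).

-5115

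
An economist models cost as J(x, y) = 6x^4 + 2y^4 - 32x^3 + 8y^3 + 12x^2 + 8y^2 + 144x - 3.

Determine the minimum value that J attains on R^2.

-97

J(x,y) separates as P(x) + Q(y) − 3, so its minimum is min P + min Q − 3.
P'(x) = 24(x - 3)(x - 2)(x + 1) vanishes at x ∈ {-1, 2, 3}; Q'(y) = 8y(y + 1)(y + 2) vanishes at y ∈ {-2, -1, 0}.
Local minima of P (where P''>0): P(-1)=-94, P(3)=162. Local minima of Q: Q(-2)=0, Q(0)=0.
So the global minimum of J is P(-1) + Q(-2) − 3 = -94 + 0 − 3 = -97, attained at (-1, -2).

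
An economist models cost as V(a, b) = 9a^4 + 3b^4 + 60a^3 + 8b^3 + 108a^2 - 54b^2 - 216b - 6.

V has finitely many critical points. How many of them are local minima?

V separates as a function of a plus a function of b, so ∇V=0 decouples.
∂V/∂a = 36a(a + 2)(a + 3) = 0 at a ∈ {-3, -2, 0}; ∂V/∂b = 12(b - 3)(b + 2)(b + 3) = 0 at b ∈ {-3, -2, 3}.
The Hessian is diagonal: diag(V_aa, V_bb). Second derivatives: V_aa(-3)=108, V_aa(-2)=-72, V_aa(0)=216; V_bb(-3)=72, V_bb(-2)=-60, V_bb(3)=360.
Local minima occur where both diagonal entries positive: (-3, -3), (-3, 3), (0, -3), (0, 3). Count: 4.

4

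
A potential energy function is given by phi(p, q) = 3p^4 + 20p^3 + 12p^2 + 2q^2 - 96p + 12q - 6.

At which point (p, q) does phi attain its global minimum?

phi(p,q) separates as A(p) + B(q) − 6, so its minimum is min A + min B − 6.
A'(p) = 12(p - 1)(p + 2)(p + 4) vanishes at p ∈ {-4, -2, 1}; B'(q) = 4q + 12 vanishes at q ∈ {-3}.
Local minima of A (where A''>0): A(-4)=64, A(1)=-61. Local minima of B: B(-3)=-18.
So the global minimum of phi is A(1) + B(-3) − 6 = -61 − 18 − 6 = -85, attained at (1, -3).

(1, -3)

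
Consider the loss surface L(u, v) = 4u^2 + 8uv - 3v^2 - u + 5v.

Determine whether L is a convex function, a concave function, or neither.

L is quadratic, so its Hessian is the constant matrix H = [[8, 8], [8, -6]].
det(H) = -112, tr(H) = 2.
det(H) < 0, so H is indefinite: neither convex nor concave.

neither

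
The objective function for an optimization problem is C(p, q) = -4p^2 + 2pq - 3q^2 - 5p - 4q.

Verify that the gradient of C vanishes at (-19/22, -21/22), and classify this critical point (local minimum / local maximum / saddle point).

∇C = (-8p + 2q - 5, 2p - 6q - 4); substituting (-19/22, -21/22) gives ∇C = (0, 0), so (-19/22, -21/22) is indeed a critical point.
The Hessian of C is constant: H = [[-8, 2], [2, -6]].
det(H) = (-8)·(-6) − 2² = 44.
det(H) > 0 and tr(H) = -14 < 0, so H is negative definite and the point is a local maximum.

local maximum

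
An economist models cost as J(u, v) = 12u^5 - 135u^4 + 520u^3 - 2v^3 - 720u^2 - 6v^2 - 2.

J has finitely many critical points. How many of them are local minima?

J separates as a function of u plus a function of v, so ∇J=0 decouples.
∂J/∂u = 60u(u - 4)(u - 3)(u - 2) = 0 at u ∈ {0, 2, 3, 4}; ∂J/∂v = -6v(v + 2) = 0 at v ∈ {-2, 0}.
The Hessian is diagonal: diag(J_uu, J_vv). Second derivatives: J_uu(0)=-1440, J_uu(2)=240, J_uu(3)=-180, J_uu(4)=480; J_vv(-2)=12, J_vv(0)=-12.
Local minima occur where both diagonal entries positive: (2, -2), (4, -2). Count: 2.

2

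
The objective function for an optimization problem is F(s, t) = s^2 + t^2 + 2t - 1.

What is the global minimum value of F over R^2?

-2

F(s,t) separates as P(s) + Q(t) − 1, so its minimum is min P + min Q − 1.
P'(s) = 2s vanishes at s ∈ {0}; Q'(t) = 2(t + 1) vanishes at t ∈ {-1}.
Local minima of P (where P''>0): P(0)=0. Local minima of Q: Q(-1)=-1.
So the global minimum of F is P(0) + Q(-1) − 1 = 0 − 1 − 1 = -2, attained at (0, -1).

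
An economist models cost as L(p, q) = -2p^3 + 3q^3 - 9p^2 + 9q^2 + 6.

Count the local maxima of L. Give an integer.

1

L separates as a function of p plus a function of q, so ∇L=0 decouples.
∂L/∂p = -6p(p + 3) = 0 at p ∈ {-3, 0}; ∂L/∂q = 9q(q + 2) = 0 at q ∈ {-2, 0}.
The Hessian is diagonal: diag(L_pp, L_qq). Second derivatives: L_pp(-3)=18, L_pp(0)=-18; L_qq(-2)=-18, L_qq(0)=18.
Local maxima occur where both diagonal entries negative: (0, -2). Count: 1.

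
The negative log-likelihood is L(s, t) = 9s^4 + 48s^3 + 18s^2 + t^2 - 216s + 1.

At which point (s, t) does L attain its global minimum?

(1, 0)

L(s,t) separates as P(s) + Q(t) + 1, so its minimum is min P + min Q + 1.
P'(s) = 36(s - 1)(s + 2)(s + 3) vanishes at s ∈ {-3, -2, 1}; Q'(t) = 2t vanishes at t ∈ {0}.
Local minima of P (where P''>0): P(-3)=243, P(1)=-141. Local minima of Q: Q(0)=0.
So the global minimum of L is P(1) + Q(0) + 1 = -141 + 0 + 1 = -140, attained at (1, 0).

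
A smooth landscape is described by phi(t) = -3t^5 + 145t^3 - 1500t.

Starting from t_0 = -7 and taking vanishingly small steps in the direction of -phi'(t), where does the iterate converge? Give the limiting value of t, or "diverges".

-5

phi'(t) = -15(t - 5)(t - 2)(t + 2)(t + 5), so phi'(-7) = -16200.
Gradient descent moves in the -phi' direction, i.e. t is increasing.
The nearest critical point in that direction is t = -5, where phi'' = 3150 > 0 (a local minimum). The iterate converges there.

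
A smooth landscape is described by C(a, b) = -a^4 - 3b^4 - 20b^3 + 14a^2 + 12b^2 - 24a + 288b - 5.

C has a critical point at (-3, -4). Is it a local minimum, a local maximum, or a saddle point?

The mixed partial ∂²C/∂a∂b is 0, so the Hessian at any point is diag(C_aa, C_bb) = diag(4(-3a^2 + 7), 12(-3b^2 - 10b + 2)).
At (-3, -4): H = diag(-80, -72).
Both eigenvalues are negative, so H is negative definite: a local maximum.

local maximum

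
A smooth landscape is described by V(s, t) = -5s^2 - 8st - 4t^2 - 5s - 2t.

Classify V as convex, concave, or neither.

concave

V is quadratic, so its Hessian is the constant matrix H = [[-10, -8], [-8, -8]].
det(H) = 16, tr(H) = -18.
det(H) > 0 and tr(H) < 0, so H is negative definite everywhere: concave.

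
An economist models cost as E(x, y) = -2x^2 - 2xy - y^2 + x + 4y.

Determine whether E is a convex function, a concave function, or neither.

E is quadratic, so its Hessian is the constant matrix H = [[-4, -2], [-2, -2]].
det(H) = 4, tr(H) = -6.
det(H) > 0 and tr(H) < 0, so H is negative definite everywhere: concave.

concave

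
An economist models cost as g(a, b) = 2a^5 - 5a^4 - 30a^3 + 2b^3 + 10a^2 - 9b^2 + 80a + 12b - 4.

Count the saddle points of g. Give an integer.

4

g separates as a function of a plus a function of b, so ∇g=0 decouples.
∂g/∂a = 10(a - 4)(a - 1)(a + 1)(a + 2) = 0 at a ∈ {-2, -1, 1, 4}; ∂g/∂b = 6(b - 2)(b - 1) = 0 at b ∈ {1, 2}.
The Hessian is diagonal: diag(g_aa, g_bb). Second derivatives: g_aa(-2)=-180, g_aa(-1)=100, g_aa(1)=-180, g_aa(4)=900; g_bb(1)=-6, g_bb(2)=6.
Saddle points occur where the two diagonal entries have opposite signs: (-2, 2), (-1, 1), (1, 2), (4, 1). Count: 4.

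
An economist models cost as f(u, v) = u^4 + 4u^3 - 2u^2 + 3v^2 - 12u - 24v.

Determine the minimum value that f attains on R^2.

f(u,v) separates as P(u) + Q(v), so its minimum is min P + min Q.
P'(u) = 4(u - 1)(u + 1)(u + 3) vanishes at u ∈ {-3, -1, 1}; Q'(v) = 6v - 24 vanishes at v ∈ {4}.
Local minima of P (where P''>0): P(-3)=-9, P(1)=-9. Local minima of Q: Q(4)=-48.
So the global minimum of f is P(-3) + Q(4) = -9 − 48 = -57, attained at (-3, 4).

-57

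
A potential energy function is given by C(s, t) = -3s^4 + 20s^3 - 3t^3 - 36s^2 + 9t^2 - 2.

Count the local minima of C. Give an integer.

C separates as a function of s plus a function of t, so ∇C=0 decouples.
∂C/∂s = -12s(s - 3)(s - 2) = 0 at s ∈ {0, 2, 3}; ∂C/∂t = -9t(t - 2) = 0 at t ∈ {0, 2}.
The Hessian is diagonal: diag(C_ss, C_tt). Second derivatives: C_ss(0)=-72, C_ss(2)=24, C_ss(3)=-36; C_tt(0)=18, C_tt(2)=-18.
Local minima occur where both diagonal entries positive: (2, 0). Count: 1.

1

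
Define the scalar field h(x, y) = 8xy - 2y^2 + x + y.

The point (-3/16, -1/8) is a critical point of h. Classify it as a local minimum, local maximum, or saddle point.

saddle point

The Hessian of h is constant: H = [[0, 8], [8, -4]].
det(H) = 0·(-4) − 8² = -64.
Since det(H) < 0, H is indefinite and the critical point is a saddle point.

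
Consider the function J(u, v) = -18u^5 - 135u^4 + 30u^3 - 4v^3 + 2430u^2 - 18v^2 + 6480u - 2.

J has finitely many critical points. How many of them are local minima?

J separates as a function of u plus a function of v, so ∇J=0 decouples.
∂J/∂u = -90(u - 3)(u + 2)(u + 3)(u + 4) = 0 at u ∈ {-4, -3, -2, 3}; ∂J/∂v = -12v(v + 3) = 0 at v ∈ {-3, 0}.
The Hessian is diagonal: diag(J_uu, J_vv). Second derivatives: J_uu(-4)=1260, J_uu(-3)=-540, J_uu(-2)=900, J_uu(3)=-18900; J_vv(-3)=36, J_vv(0)=-36.
Local minima occur where both diagonal entries positive: (-4, -3), (-2, -3). Count: 2.

2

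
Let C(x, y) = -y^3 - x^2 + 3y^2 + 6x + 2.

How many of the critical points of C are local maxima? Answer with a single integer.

C separates as a function of x plus a function of y, so ∇C=0 decouples.
∂C/∂x = -2(x - 3) = 0 at x ∈ {3}; ∂C/∂y = -3y(y - 2) = 0 at y ∈ {0, 2}.
The Hessian is diagonal: diag(C_xx, C_yy). Second derivatives: C_xx(3)=-2; C_yy(0)=6, C_yy(2)=-6.
Local maxima occur where both diagonal entries negative: (3, 2). Count: 1.

1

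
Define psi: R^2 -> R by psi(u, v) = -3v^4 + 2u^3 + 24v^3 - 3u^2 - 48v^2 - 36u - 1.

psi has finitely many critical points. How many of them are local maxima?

2

psi separates as a function of u plus a function of v, so ∇psi=0 decouples.
∂psi/∂u = 6(u - 3)(u + 2) = 0 at u ∈ {-2, 3}; ∂psi/∂v = -12v(v - 4)(v - 2) = 0 at v ∈ {0, 2, 4}.
The Hessian is diagonal: diag(psi_uu, psi_vv). Second derivatives: psi_uu(-2)=-30, psi_uu(3)=30; psi_vv(0)=-96, psi_vv(2)=48, psi_vv(4)=-96.
Local maxima occur where both diagonal entries negative: (-2, 0), (-2, 4). Count: 2.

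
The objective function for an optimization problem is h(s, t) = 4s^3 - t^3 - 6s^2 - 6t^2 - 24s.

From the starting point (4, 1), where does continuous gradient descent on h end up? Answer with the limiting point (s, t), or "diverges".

diverges

h is separable, so gradient descent decouples: s follows -∂h/∂s, t follows -∂h/∂t.
∂h/∂s = 12(s - 2)(s + 1); at s=4 this is 120, so s decreases.
∂h/∂t = -3t(t + 4); at t=1 this is -15, so t increases.
The t-coordinate has no critical point in that direction and runs off to infinity.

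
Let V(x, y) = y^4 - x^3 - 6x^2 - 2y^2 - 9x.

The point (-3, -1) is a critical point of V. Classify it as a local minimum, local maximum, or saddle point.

local minimum

The mixed partial ∂²V/∂x∂y is 0, so the Hessian at any point is diag(V_xx, V_yy) = diag(-6(x + 2), 4(3y^2 - 1)).
At (-3, -1): H = diag(6, 8).
Both eigenvalues are positive, so H is positive definite: a local minimum.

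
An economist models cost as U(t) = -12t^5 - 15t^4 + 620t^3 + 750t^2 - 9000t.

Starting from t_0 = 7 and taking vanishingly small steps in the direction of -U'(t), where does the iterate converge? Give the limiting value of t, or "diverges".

U'(t) = -60(t - 5)(t - 2)(t + 3)(t + 5), so U'(7) = -72000.
Gradient descent moves in the -U' direction, i.e. t is increasing.
There is no critical point above t=7, and U' keeps the same sign, so the iterate runs off to +∞.

diverges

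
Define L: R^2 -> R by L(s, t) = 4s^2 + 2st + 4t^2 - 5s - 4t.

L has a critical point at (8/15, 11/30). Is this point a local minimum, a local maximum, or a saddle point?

local minimum

The Hessian of L is constant: H = [[8, 2], [2, 8]].
det(H) = 8·8 − 2² = 60.
det(H) > 0 and tr(H) = 16 > 0, so H is positive definite and the point is a local minimum.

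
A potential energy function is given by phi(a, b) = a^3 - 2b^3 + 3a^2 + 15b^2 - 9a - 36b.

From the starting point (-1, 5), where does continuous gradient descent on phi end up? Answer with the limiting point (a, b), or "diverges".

diverges

phi is separable, so gradient descent decouples: a follows -∂phi/∂a, b follows -∂phi/∂b.
∂phi/∂a = 3(a - 1)(a + 3); at a=-1 this is -12, so a increases.
∂phi/∂b = -6(b - 3)(b - 2); at b=5 this is -36, so b increases.
The b-coordinate has no critical point in that direction and runs off to infinity.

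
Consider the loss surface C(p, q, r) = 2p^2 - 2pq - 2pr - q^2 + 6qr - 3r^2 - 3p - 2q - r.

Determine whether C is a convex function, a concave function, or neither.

neither

C is quadratic, so its Hessian is the constant matrix H = [[4, -2, -2], [-2, -2, 6], [-2, 6, -6]].
Leading principal minors: 4, -12, -16.
Neither pattern holds ⇒ H is indefinite ⇒ neither convex nor concave.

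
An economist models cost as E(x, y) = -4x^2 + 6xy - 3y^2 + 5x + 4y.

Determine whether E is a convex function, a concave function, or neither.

concave

E is quadratic, so its Hessian is the constant matrix H = [[-8, 6], [6, -6]].
det(H) = 12, tr(H) = -14.
det(H) > 0 and tr(H) < 0, so H is negative definite everywhere: concave.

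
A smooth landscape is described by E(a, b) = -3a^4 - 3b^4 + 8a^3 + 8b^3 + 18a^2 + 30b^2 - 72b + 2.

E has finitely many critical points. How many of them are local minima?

E separates as a function of a plus a function of b, so ∇E=0 decouples.
∂E/∂a = -12a(a - 3)(a + 1) = 0 at a ∈ {-1, 0, 3}; ∂E/∂b = -12(b - 3)(b - 1)(b + 2) = 0 at b ∈ {-2, 1, 3}.
The Hessian is diagonal: diag(E_aa, E_bb). Second derivatives: E_aa(-1)=-48, E_aa(0)=36, E_aa(3)=-144; E_bb(-2)=-180, E_bb(1)=72, E_bb(3)=-120.
Local minima occur where both diagonal entries positive: (0, 1). Count: 1.

1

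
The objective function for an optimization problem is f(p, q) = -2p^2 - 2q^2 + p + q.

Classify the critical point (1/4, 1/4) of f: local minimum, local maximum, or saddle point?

local maximum

The Hessian of f is constant: H = [[-4, 0], [0, -4]].
det(H) = (-4)·(-4) − 0² = 16.
det(H) > 0 and tr(H) = -8 < 0, so H is negative definite and the point is a local maximum.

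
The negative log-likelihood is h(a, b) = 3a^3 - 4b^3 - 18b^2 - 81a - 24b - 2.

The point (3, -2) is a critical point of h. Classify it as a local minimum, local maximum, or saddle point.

local minimum

The mixed partial ∂²h/∂a∂b is 0, so the Hessian at any point is diag(h_aa, h_bb) = diag(18a, -12(2b + 3)).
At (3, -2): H = diag(54, 12).
Both eigenvalues are positive, so H is positive definite: a local minimum.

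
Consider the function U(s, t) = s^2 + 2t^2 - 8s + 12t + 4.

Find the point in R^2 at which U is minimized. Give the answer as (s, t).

(4, -3)

U(s,t) separates as P(s) + Q(t) + 4, so its minimum is min P + min Q + 4.
P'(s) = 2s - 8 vanishes at s ∈ {4}; Q'(t) = 4(t + 3) vanishes at t ∈ {-3}.
Local minima of P (where P''>0): P(4)=-16. Local minima of Q: Q(-3)=-18.
So the global minimum of U is P(4) + Q(-3) + 4 = -16 − 18 + 4 = -30, attained at (4, -3).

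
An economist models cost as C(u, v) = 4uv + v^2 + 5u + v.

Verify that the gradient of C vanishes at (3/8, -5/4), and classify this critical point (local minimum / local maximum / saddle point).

saddle point

∇C = (4v + 5, 4u + 2v + 1); substituting (3/8, -5/4) gives ∇C = (0, 0), so (3/8, -5/4) is indeed a critical point.
The Hessian of C is constant: H = [[0, 4], [4, 2]].
det(H) = 0·2 − 4² = -16.
Since det(H) < 0, H is indefinite and the critical point is a saddle point.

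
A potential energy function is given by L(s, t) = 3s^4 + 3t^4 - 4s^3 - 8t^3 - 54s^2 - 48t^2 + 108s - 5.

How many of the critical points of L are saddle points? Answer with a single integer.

4

L separates as a function of s plus a function of t, so ∇L=0 decouples.
∂L/∂s = 12(s - 3)(s - 1)(s + 3) = 0 at s ∈ {-3, 1, 3}; ∂L/∂t = 12t(t - 4)(t + 2) = 0 at t ∈ {-2, 0, 4}.
The Hessian is diagonal: diag(L_ss, L_tt). Second derivatives: L_ss(-3)=288, L_ss(1)=-96, L_ss(3)=144; L_tt(-2)=144, L_tt(0)=-96, L_tt(4)=288.
Saddle points occur where the two diagonal entries have opposite signs: (-3, 0), (1, -2), (1, 4), (3, 0). Count: 4.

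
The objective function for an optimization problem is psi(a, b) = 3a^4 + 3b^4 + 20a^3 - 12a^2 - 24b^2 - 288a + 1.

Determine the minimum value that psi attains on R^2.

psi(a,b) separates as P(a) + Q(b) + 1, so its minimum is min P + min Q + 1.
P'(a) = 12(a - 2)(a + 3)(a + 4) vanishes at a ∈ {-4, -3, 2}; Q'(b) = 12b(b - 2)(b + 2) vanishes at b ∈ {-2, 0, 2}.
Local minima of P (where P''>0): P(-4)=448, P(2)=-416. Local minima of Q: Q(-2)=-48, Q(2)=-48.
So the global minimum of psi is P(2) + Q(-2) + 1 = -416 − 48 + 1 = -463, attained at (2, -2).

-463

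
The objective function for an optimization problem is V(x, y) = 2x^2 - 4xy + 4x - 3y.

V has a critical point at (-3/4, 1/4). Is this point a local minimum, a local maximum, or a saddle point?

saddle point

The Hessian of V is constant: H = [[4, -4], [-4, 0]].
det(H) = 4·0 − (-4)² = -16.
Since det(H) < 0, H is indefinite and the critical point is a saddle point.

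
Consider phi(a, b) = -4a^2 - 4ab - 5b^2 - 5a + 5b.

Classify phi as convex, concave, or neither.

phi is quadratic, so its Hessian is the constant matrix H = [[-8, -4], [-4, -10]].
det(H) = 64, tr(H) = -18.
det(H) > 0 and tr(H) < 0, so H is negative definite everywhere: concave.

concave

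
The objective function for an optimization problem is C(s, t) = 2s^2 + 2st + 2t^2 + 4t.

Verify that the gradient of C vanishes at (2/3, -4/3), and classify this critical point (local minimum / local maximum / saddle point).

∇C = (4s + 2t, 2s + 4t + 4); substituting (2/3, -4/3) gives ∇C = (0, 0), so (2/3, -4/3) is indeed a critical point.
The Hessian of C is constant: H = [[4, 2], [2, 4]].
det(H) = 4·4 − 2² = 12.
det(H) > 0 and tr(H) = 8 > 0, so H is positive definite and the point is a local minimum.

local minimum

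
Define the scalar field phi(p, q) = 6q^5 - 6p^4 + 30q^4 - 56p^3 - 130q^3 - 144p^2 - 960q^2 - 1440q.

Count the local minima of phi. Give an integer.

phi separates as a function of p plus a function of q, so ∇phi=0 decouples.
∂phi/∂p = -24p(p + 3)(p + 4) = 0 at p ∈ {-4, -3, 0}; ∂phi/∂q = 30(q - 4)(q + 1)(q + 3)(q + 4) = 0 at q ∈ {-4, -3, -1, 4}.
The Hessian is diagonal: diag(phi_pp, phi_qq). Second derivatives: phi_pp(-4)=-96, phi_pp(-3)=72, phi_pp(0)=-288; phi_qq(-4)=-720, phi_qq(-3)=420, phi_qq(-1)=-900, phi_qq(4)=8400.
Local minima occur where both diagonal entries positive: (-3, -3), (-3, 4). Count: 2.

2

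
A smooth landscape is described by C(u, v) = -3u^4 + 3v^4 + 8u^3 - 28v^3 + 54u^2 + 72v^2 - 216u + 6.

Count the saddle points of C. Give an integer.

5

C separates as a function of u plus a function of v, so ∇C=0 decouples.
∂C/∂u = -12(u - 3)(u - 2)(u + 3) = 0 at u ∈ {-3, 2, 3}; ∂C/∂v = 12v(v - 4)(v - 3) = 0 at v ∈ {0, 3, 4}.
The Hessian is diagonal: diag(C_uu, C_vv). Second derivatives: C_uu(-3)=-360, C_uu(2)=60, C_uu(3)=-72; C_vv(0)=144, C_vv(3)=-36, C_vv(4)=48.
Saddle points occur where the two diagonal entries have opposite signs: (-3, 0), (-3, 4), (2, 3), (3, 0), (3, 4). Count: 5.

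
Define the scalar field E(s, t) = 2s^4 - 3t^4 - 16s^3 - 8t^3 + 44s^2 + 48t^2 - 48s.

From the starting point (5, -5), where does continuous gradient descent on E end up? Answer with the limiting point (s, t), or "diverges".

E is separable, so gradient descent decouples: s follows -∂E/∂s, t follows -∂E/∂t.
∂E/∂s = 8(s - 3)(s - 2)(s - 1); at s=5 this is 192, so s decreases.
∂E/∂t = -12t(t - 2)(t + 4); at t=-5 this is 420, so t decreases.
The t-coordinate has no critical point in that direction and runs off to infinity.

diverges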